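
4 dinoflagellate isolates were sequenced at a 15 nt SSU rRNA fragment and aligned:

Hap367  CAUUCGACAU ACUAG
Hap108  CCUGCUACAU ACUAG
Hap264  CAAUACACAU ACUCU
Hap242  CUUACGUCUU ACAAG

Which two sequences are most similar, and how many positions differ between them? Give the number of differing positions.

3

Pairwise Hamming distances:
  Hap367 vs Hap108: 3
  Hap367 vs Hap264: 5
  Hap367 vs Hap242: 5
  Hap108 vs Hap264: 7
  Hap108 vs Hap242: 6
  Hap264 vs Hap242: 10
The smallest is 3, between Hap367 and Hap108.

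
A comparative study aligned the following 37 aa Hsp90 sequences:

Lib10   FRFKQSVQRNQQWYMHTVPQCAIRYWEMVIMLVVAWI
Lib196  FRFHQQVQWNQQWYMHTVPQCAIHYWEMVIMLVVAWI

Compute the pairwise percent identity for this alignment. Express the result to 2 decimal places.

89.19%

Differing sites — 4:K/H; 6:S/Q; 9:R/W; 24:R/H.
33 of the 37 sites match, so the percent identity is 33/37 × 100 = 89.19%.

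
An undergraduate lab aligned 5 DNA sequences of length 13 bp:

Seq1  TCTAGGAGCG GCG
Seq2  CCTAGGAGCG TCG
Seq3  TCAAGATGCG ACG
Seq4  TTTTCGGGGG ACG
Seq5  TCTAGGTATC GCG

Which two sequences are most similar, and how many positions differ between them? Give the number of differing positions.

2

Pairwise Hamming distances:
  Seq1 vs Seq2: 2
  Seq1 vs Seq3: 4
  Seq1 vs Seq4: 6
  Seq1 vs Seq5: 4
  Seq2 vs Seq3: 5
  Seq2 vs Seq4: 7
  Seq2 vs Seq5: 6
  Seq3 vs Seq4: 7
  Seq3 vs Seq5: 6
  Seq4 vs Seq5: 8
The smallest is 2, between Seq1 and Seq2.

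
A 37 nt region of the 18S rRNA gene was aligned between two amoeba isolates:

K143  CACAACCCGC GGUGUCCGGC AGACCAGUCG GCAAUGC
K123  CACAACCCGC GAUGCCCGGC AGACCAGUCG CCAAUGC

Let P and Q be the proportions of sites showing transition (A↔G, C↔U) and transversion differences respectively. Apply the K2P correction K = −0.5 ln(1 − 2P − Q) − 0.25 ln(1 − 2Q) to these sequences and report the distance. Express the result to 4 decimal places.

Differing sites — 12:G/A (Ti); 15:U/C (Ti); 31:G/C (Tv).
Of the 3 differences, 2 transitions and 1 transversion over 37 sites: P = 2/37 = 0.054054, Q = 1/37 = 0.027027.
d = −0.5·ln(0.864865) − 0.25·ln(0.945946) = −0.5·(-0.145182) − 0.25·(-0.055570) = 0.0865.

0.0865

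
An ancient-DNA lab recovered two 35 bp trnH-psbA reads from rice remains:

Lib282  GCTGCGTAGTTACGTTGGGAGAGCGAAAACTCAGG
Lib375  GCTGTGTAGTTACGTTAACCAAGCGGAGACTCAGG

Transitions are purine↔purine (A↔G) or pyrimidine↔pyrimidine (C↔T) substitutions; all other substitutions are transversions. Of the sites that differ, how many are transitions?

6

The sequences differ at positions 5 (C/T, transition), 17 (G/A, transition), 18 (G/A, transition), 19 (G/C, transversion), 20 (A/C, transversion), 21 (G/A, transition), 26 (A/G, transition), 28 (A/G, transition).
Of the 8 differences, 6 transitions and 2 transversions, so the answer is 6.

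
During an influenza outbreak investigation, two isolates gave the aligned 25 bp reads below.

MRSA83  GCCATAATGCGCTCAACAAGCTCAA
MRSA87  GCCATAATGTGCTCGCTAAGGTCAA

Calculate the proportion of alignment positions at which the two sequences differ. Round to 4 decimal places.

0.2000

The sequences differ at positions 10 (C/T), 15 (A/G), 16 (A/C), 17 (C/T), 21 (C/G).
There are 5 differences over 25 sites, so p = 5/25 = 0.2000.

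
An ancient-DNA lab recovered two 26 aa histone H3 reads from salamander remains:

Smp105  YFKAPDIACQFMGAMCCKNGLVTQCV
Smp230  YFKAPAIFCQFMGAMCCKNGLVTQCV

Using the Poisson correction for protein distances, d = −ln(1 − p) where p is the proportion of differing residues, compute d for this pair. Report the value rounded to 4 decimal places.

0.0800

Differing sites — 6:D/A; 8:A/F.
p = 2/26 = 0.076923.
d = −ln(1 − 0.076923) = −ln(0.923077) = 0.0800.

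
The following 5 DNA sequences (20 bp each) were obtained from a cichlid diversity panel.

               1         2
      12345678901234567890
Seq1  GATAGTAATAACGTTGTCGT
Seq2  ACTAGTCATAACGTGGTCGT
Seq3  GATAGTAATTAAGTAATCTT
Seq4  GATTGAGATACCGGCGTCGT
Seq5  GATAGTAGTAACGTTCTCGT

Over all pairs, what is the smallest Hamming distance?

2

Pairwise Hamming distances:
  Seq1 vs Seq2: 4
  Seq1 vs Seq3: 5
  Seq1 vs Seq4: 6
  Seq1 vs Seq5: 2
  Seq2 vs Seq3: 8
  Seq2 vs Seq4: 8
  Seq2 vs Seq5: 6
  Seq3 vs Seq4: 10
  Seq3 vs Seq5: 6
  Seq4 vs Seq5: 8
The smallest is 2, between Seq1 and Seq5.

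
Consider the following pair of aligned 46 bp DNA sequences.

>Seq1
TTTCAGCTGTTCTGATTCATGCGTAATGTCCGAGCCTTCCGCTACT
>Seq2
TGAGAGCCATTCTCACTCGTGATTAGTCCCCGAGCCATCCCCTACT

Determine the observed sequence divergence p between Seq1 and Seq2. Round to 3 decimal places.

The sequences differ at positions 2 (T/G), 3 (T/A), 4 (C/G), 8 (T/C), 9 (G/A), 14 (G/C), 16 (T/C), 19 (A/G), 22 (C/A), 23 (G/T), 26 (A/G), 28 (G/C), 29 (T/C), 37 (T/A), 41 (G/C).
There are 15 differences over 46 sites, so p = 15/46 = 0.326.

0.326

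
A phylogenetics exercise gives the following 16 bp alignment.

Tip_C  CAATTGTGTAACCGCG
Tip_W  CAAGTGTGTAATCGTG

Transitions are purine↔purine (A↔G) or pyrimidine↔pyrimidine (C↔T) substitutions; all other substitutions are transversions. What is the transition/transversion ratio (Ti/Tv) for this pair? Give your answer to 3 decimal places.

The sequences differ at positions 4 (T/G, transversion), 12 (C/T, transition), 15 (C/T, transition).
Of the 3 differences, 2 transitions and 1 transversion, so Ti/Tv = 2/1 = 2.000.

2.000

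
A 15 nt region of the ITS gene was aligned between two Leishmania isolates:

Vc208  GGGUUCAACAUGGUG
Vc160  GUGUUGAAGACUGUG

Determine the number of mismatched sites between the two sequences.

Differing sites — 2:G/U; 6:C/G; 9:C/G; 11:U/C; 12:G/U.
That gives 5 mismatches out of 15 aligned sites, so the Hamming distance is 5.

5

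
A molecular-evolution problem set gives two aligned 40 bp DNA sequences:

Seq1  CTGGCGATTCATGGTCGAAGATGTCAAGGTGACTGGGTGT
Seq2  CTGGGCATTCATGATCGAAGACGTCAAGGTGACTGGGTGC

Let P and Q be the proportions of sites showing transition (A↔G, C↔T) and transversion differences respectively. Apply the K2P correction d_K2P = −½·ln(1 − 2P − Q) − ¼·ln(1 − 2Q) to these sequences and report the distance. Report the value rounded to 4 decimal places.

The sequences differ at positions 5 (C/G, transversion), 6 (G/C, transversion), 14 (G/A, transition), 22 (T/C, transition), 40 (T/C, transition).
Of the 5 differences, 3 transitions and 2 transversions over 40 sites: P = 3/40 = 0.075000, Q = 2/40 = 0.050000.
d = −0.5·ln(0.800000) − 0.25·ln(0.900000) = −0.5·(-0.223144) − 0.25·(-0.105361) = 0.1379.

0.1379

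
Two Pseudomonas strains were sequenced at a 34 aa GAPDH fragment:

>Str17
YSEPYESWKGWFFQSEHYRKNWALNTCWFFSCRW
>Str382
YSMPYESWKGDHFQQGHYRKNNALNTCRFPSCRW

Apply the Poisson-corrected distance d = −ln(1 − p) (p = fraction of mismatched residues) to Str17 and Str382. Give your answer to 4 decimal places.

0.2683

Differing sites — 3:E/M; 11:W/D; 12:F/H; 15:S/Q; 16:E/G; 22:W/N; 28:W/R; 30:F/P.
p = 8/34 = 0.235294.
d = −ln(1 − 0.235294) = −ln(0.764706) = 0.2683.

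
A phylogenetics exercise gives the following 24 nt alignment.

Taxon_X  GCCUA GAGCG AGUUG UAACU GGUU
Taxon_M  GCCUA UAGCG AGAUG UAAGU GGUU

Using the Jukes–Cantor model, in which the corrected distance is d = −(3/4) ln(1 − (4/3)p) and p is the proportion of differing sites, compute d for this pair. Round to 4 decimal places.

Differing sites — 6:G/U; 13:U/A; 19:C/G.
p = 3/24 = 0.125000.
d = −0.75 · ln(1 − (4/3)·0.125000) = −0.75 · ln(0.833333) = −0.75 · (-0.182322) = 0.1367.

0.1367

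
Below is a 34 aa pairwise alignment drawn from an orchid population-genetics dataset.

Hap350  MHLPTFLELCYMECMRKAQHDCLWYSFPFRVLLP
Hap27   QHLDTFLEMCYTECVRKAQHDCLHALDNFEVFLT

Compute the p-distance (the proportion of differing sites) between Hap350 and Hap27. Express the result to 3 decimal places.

0.382

The sequences differ at positions 1 (M/Q), 4 (P/D), 9 (L/M), 12 (M/T), 15 (M/V), 24 (W/H), 25 (Y/A), 26 (S/L), 27 (F/D), 28 (P/N), 30 (R/E), 32 (L/F), 34 (P/T).
There are 13 differences over 34 sites, so p = 13/34 = 0.382.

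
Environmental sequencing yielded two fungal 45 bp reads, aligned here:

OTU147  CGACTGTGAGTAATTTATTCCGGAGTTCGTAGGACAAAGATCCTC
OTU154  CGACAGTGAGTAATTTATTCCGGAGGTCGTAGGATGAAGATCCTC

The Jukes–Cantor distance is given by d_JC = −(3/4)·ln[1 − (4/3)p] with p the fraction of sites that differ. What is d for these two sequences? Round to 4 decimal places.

Mismatches occur at site 5 (T↔A), site 26 (T↔G), site 35 (C↔T), site 36 (A↔G).
p = 4/45 = 0.088889.
d = −0.75 · ln(1 − (4/3)·0.088889) = −0.75 · ln(0.881481) = −0.75 · (-0.126152) = 0.0946.

0.0946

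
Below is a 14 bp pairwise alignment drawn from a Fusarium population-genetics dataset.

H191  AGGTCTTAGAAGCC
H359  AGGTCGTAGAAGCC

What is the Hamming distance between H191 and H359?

Differing sites — 6:T/G.
That gives 1 mismatch out of 14 aligned sites, so the Hamming distance is 1.

1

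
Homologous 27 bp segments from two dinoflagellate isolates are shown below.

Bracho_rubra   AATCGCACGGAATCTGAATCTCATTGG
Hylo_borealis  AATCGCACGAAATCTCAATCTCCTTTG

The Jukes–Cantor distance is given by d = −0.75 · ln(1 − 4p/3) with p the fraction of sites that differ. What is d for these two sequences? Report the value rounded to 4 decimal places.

Mismatches occur at site 10 (G→A), site 16 (G→C), site 23 (A→C), site 26 (G→T).
p = 4/27 = 0.148148.
d = −0.75 · ln(1 − (4/3)·0.148148) = −0.75 · ln(0.802469) = −0.75 · (-0.220062) = 0.1650.

0.1650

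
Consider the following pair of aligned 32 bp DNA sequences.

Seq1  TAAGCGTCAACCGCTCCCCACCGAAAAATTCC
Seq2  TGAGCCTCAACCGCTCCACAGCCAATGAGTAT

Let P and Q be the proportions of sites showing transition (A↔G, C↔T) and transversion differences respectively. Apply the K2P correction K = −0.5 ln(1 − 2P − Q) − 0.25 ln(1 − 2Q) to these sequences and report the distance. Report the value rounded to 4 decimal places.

0.4045

Differing sites — 2:A/G (Ti); 6:G/C (Tv); 18:C/A (Tv); 21:C/G (Tv); 23:G/C (Tv); 26:A/T (Tv); 27:A/G (Ti); 29:T/G (Tv); 31:C/A (Tv); 32:C/T (Ti).
Of the 10 differences, 3 transitions and 7 transversions over 32 sites: P = 3/32 = 0.093750, Q = 7/32 = 0.218750.
d = −0.5·ln(0.593750) − 0.25·ln(0.562500) = −0.5·(-0.521297) − 0.25·(-0.575364) = 0.4045.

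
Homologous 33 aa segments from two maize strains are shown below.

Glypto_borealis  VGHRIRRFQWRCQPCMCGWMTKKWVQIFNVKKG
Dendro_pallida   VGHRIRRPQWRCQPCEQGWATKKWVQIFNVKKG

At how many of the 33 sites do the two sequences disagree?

Differing sites — 8:F/P; 16:M/E; 17:C/Q; 20:M/A.
That gives 4 mismatches out of 33 aligned sites, so the Hamming distance is 4.

4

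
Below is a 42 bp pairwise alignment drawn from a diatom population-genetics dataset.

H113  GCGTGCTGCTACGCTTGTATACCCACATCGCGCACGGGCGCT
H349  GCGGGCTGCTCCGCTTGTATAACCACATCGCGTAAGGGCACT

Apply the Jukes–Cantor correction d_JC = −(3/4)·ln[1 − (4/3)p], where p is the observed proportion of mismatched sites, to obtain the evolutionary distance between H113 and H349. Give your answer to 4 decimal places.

0.1585

Differing sites — 4:T/G; 11:A/C; 22:C/A; 33:C/T; 35:C/A; 40:G/A.
p = 6/42 = 0.142857.
d = −0.75 · ln(1 − (4/3)·0.142857) = −0.75 · ln(0.809524) = −0.75 · (-0.211309) = 0.1585.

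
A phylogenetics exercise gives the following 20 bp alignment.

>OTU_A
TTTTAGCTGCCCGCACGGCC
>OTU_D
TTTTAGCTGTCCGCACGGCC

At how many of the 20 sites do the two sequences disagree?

A single mismatch occurs at site 10 (C↔T).
That gives 1 mismatch out of 20 aligned sites, so the Hamming distance is 1.

1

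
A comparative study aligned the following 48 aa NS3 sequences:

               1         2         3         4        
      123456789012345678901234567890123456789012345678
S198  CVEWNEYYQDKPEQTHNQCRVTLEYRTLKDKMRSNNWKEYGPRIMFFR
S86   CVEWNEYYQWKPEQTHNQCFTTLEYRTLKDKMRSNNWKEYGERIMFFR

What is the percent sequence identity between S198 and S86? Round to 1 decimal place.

91.7%

Mismatches occur at site 10 (D→W), site 20 (R→F), site 21 (V→T), site 42 (P→E).
44 of the 48 sites match, so the percent identity is 44/48 × 100 = 91.7%.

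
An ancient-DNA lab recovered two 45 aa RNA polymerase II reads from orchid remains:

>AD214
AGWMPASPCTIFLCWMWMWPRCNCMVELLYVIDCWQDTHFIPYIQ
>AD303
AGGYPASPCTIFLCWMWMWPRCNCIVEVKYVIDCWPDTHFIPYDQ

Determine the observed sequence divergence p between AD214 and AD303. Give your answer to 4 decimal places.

The sequences differ at positions 3 (W/G), 4 (M/Y), 25 (M/I), 28 (L/V), 29 (L/K), 36 (Q/P), 44 (I/D).
There are 7 differences over 45 sites, so p = 7/45 = 0.1556.

0.1556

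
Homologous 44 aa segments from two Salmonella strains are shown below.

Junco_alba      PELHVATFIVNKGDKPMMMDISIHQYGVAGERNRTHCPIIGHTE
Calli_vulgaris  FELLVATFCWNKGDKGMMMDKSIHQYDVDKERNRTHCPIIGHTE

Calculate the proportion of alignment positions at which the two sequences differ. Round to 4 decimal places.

Differing sites — 1:P/F; 4:H/L; 9:I/C; 10:V/W; 16:P/G; 21:I/K; 27:G/D; 29:A/D; 30:G/K.
There are 9 differences over 44 sites, so p = 9/44 = 0.2045.

0.2045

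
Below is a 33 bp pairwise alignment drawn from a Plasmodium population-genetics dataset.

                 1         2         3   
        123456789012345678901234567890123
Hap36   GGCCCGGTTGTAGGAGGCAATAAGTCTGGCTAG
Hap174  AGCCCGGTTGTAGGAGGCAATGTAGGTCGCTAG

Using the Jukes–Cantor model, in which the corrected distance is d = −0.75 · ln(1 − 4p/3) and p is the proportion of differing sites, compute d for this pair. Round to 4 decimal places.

Mismatches occur at site 1 (G→A), site 22 (A→G), site 23 (A→T), site 24 (G→A), site 25 (T→G), site 26 (C→G), site 28 (G→C).
p = 7/33 = 0.212121.
d = −0.75 · ln(1 − (4/3)·0.212121) = −0.75 · ln(0.717172) = −0.75 · (-0.332440) = 0.2493.

0.2493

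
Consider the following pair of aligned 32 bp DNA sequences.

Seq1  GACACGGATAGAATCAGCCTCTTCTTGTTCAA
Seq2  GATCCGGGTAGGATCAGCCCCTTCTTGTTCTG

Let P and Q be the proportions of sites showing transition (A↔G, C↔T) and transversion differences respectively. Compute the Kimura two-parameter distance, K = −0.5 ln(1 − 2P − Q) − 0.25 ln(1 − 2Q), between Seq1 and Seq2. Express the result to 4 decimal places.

The sequences differ at positions 3 (C/T, transition), 4 (A/C, transversion), 8 (A/G, transition), 12 (A/G, transition), 20 (T/C, transition), 31 (A/T, transversion), 32 (A/G, transition).
Of the 7 differences, 5 transitions and 2 transversions over 32 sites: P = 5/32 = 0.156250, Q = 2/32 = 0.062500.
d = −0.5·ln(0.625000) − 0.25·ln(0.875000) = −0.5·(-0.470004) − 0.25·(-0.133531) = 0.2684.

0.2684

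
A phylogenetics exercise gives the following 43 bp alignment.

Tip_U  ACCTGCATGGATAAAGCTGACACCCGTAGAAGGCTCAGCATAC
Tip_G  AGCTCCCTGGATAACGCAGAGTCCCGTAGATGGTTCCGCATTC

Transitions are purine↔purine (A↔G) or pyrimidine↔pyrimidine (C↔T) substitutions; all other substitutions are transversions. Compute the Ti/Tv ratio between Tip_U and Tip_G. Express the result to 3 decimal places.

Differing sites — 2:C/G (Tv); 5:G/C (Tv); 7:A/C (Tv); 15:A/C (Tv); 18:T/A (Tv); 21:C/G (Tv); 22:A/T (Tv); 31:A/T (Tv); 34:C/T (Ti); 37:A/C (Tv); 42:A/T (Tv).
Of the 11 differences, 1 transition and 10 transversions, so Ti/Tv = 1/10 = 0.100.

0.100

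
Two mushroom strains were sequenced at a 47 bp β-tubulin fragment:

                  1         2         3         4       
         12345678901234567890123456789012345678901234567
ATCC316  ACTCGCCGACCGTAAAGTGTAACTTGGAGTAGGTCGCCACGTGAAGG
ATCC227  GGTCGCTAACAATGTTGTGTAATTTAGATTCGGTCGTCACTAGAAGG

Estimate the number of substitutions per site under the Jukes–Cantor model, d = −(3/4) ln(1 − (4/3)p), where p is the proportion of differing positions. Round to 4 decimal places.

Mismatches occur at site 1 (A→G), site 2 (C→G), site 7 (C→T), site 8 (G→A), site 11 (C→A), site 12 (G→A), site 14 (A→G), site 15 (A→T), site 16 (A→T), site 23 (C→T), site 26 (G→A), site 29 (G→T), site 31 (A→C), site 37 (C→T), site 41 (G→T), site 42 (T→A).
p = 16/47 = 0.340426.
d = −0.75 · ln(1 − (4/3)·0.340426) = −0.75 · ln(0.546099) = −0.75 · (-0.604955) = 0.4537.

0.4537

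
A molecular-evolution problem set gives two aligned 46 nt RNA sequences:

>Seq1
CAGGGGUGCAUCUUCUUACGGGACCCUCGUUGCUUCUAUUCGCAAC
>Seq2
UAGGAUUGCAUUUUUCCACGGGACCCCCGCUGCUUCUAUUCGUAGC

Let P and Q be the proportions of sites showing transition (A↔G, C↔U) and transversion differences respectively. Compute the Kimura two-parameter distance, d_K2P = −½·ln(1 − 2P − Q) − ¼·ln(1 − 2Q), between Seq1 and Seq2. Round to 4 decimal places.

0.3160

Mismatches occur at site 1 (C/U, transition), site 5 (G/A, transition), site 6 (G/U, transversion), site 12 (C/U, transition), site 15 (C/U, transition), site 16 (U/C, transition), site 17 (U/C, transition), site 27 (U/C, transition), site 30 (U/C, transition), site 43 (C/U, transition), site 45 (A/G, transition).
Of the 11 differences, 10 transitions and 1 transversion over 46 sites: P = 10/46 = 0.217391, Q = 1/46 = 0.021739.
d = −0.5·ln(0.543479) − 0.25·ln(0.956522) = −0.5·(-0.609764) − 0.25·(-0.044451) = 0.3160.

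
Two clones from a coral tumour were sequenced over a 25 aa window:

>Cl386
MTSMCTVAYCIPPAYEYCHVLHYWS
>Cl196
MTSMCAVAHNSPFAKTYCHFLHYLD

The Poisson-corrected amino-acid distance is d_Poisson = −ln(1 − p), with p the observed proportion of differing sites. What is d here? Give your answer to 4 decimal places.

0.5108

Mismatches occur at site 6 (T/A), site 9 (Y/H), site 10 (C/N), site 11 (I/S), site 13 (P/F), site 15 (Y/K), site 16 (E/T), site 20 (V/F), site 24 (W/L), site 25 (S/D).
p = 10/25 = 0.400000.
d = −ln(1 − 0.400000) = −ln(0.600000) = 0.5108.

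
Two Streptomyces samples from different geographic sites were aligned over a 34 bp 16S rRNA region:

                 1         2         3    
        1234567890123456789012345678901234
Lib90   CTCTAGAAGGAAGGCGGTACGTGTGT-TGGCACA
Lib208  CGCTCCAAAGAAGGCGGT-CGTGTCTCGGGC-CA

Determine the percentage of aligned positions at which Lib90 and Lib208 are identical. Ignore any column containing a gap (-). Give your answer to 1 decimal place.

80.6%

Excluding the 3 gap columns leaves 31 comparable sites.
Differing sites — 2:T/G; 5:A/C; 6:G/C; 9:G/A; 25:G/C; 28:T/G.
25 of the 31 comparable sites match, so the percent identity is 25/31 × 100 = 80.6%.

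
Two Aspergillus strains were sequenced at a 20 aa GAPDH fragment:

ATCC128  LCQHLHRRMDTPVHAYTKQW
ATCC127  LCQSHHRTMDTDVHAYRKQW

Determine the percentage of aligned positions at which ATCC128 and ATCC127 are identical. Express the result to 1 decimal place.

75.0%

Differing sites — 4:H/S; 5:L/H; 8:R/T; 12:P/D; 17:T/R.
15 of the 20 sites match, so the percent identity is 15/20 × 100 = 75.0%.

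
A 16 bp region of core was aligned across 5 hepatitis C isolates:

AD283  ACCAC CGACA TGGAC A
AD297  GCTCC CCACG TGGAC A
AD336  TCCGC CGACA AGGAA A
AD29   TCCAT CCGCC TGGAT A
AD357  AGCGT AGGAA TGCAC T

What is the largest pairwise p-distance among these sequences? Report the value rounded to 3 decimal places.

Pairwise Hamming distances:
  AD283 vs AD297: 5
  AD283 vs AD336: 4
  AD283 vs AD29: 6
  AD283 vs AD357: 8
  AD297 vs AD336: 7
  AD297 vs AD29: 7
  AD297 vs AD357: 12
  AD336 vs AD29: 7
  AD336 vs AD357: 10
  AD29 vs AD357: 10
The largest is 12 mismatches, between AD297 and AD357; p = 12/16 = 0.750.

0.750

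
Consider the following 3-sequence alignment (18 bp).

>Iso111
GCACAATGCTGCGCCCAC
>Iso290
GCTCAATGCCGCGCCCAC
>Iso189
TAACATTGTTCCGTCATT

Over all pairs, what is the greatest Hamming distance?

Pairwise Hamming distances:
  Iso111 vs Iso290: 2
  Iso111 vs Iso189: 9
  Iso290 vs Iso189: 11
The largest is 11, between Iso290 and Iso189.

11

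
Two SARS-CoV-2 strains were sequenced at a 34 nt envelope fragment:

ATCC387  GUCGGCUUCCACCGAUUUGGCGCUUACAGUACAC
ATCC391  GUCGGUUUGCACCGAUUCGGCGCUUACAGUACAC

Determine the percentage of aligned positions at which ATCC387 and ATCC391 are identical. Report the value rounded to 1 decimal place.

Mismatches occur at site 6 (C/U), site 9 (C/G), site 18 (U/C).
31 of the 34 sites match, so the percent identity is 31/34 × 100 = 91.2%.

91.2%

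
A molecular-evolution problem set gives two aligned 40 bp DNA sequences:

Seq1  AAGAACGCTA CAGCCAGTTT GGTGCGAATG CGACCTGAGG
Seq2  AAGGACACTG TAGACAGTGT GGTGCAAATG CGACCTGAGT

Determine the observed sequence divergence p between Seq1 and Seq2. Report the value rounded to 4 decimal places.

Differing sites — 4:A/G; 7:G/A; 10:A/G; 11:C/T; 14:C/A; 19:T/G; 26:G/A; 40:G/T.
There are 8 differences over 40 sites, so p = 8/40 = 0.2000.

0.2000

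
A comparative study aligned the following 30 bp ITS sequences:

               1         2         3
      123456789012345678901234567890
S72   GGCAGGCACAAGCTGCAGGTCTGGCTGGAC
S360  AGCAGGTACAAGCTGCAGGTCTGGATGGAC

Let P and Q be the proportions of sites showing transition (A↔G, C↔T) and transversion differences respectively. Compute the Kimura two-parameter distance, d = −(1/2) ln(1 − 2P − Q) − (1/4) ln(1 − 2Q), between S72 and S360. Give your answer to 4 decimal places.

0.1084

Mismatches occur at site 1 (G↔A, transition), site 7 (C↔T, transition), site 25 (C↔A, transversion).
Of the 3 differences, 2 transitions and 1 transversion over 30 sites: P = 2/30 = 0.066667, Q = 1/30 = 0.033333.
d = −0.5·ln(0.833333) − 0.25·ln(0.933334) = −0.5·(-0.182322) − 0.25·(-0.068992) = 0.1084.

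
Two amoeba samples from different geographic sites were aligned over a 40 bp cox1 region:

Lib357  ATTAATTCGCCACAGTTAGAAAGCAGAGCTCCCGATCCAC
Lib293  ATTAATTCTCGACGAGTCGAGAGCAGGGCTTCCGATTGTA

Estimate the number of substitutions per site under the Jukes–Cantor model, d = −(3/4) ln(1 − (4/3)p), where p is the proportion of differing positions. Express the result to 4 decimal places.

Mismatches occur at site 9 (G↔T), site 11 (C↔G), site 14 (A↔G), site 15 (G↔A), site 16 (T↔G), site 18 (A↔C), site 21 (A↔G), site 27 (A↔G), site 31 (C↔T), site 37 (C↔T), site 38 (C↔G), site 39 (A↔T), site 40 (C↔A).
p = 13/40 = 0.325000.
d = −0.75 · ln(1 − (4/3)·0.325000) = −0.75 · ln(0.566667) = −0.75 · (-0.567983) = 0.4260.

0.4260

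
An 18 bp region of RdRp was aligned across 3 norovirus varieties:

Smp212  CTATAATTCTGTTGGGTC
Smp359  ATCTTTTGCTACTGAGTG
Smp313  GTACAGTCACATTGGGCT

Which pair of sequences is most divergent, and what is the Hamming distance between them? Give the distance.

12

Pairwise Hamming distances:
  Smp212 vs Smp359: 9
  Smp212 vs Smp313: 9
  Smp359 vs Smp313: 12
The largest is 12, between Smp359 and Smp313.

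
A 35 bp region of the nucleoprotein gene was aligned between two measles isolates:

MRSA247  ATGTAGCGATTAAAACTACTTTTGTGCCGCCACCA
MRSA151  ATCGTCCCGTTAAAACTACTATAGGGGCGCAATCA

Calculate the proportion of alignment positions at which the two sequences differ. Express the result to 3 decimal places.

Mismatches occur at site 3 (G/C), site 4 (T/G), site 5 (A/T), site 6 (G/C), site 8 (G/C), site 9 (A/G), site 21 (T/A), site 23 (T/A), site 25 (T/G), site 27 (C/G), site 31 (C/A), site 33 (C/T).
There are 12 differences over 35 sites, so p = 12/35 = 0.343.

0.343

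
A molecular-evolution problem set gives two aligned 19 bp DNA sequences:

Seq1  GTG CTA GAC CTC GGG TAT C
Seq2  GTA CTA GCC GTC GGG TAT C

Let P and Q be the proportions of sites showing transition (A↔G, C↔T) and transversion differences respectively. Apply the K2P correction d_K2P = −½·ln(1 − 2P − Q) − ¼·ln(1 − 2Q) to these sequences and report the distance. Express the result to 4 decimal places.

Mismatches occur at site 3 (G↔A, transition), site 8 (A↔C, transversion), site 10 (C↔G, transversion).
Of the 3 differences, 1 transition and 2 transversions over 19 sites: P = 1/19 = 0.052632, Q = 2/19 = 0.105263.
d = −0.5·ln(0.789473) − 0.25·ln(0.789474) = −0.5·(-0.236390) − 0.25·(-0.236388) = 0.1773.

0.1773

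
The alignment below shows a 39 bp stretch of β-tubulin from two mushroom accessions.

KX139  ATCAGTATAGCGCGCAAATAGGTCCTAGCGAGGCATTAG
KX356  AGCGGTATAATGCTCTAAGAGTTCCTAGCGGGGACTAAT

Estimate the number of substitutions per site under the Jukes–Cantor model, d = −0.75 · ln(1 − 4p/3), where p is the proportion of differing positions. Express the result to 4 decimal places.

0.4408

Differing sites — 2:T/G; 4:A/G; 10:G/A; 11:C/T; 14:G/T; 16:A/T; 19:T/G; 22:G/T; 31:A/G; 34:C/A; 35:A/C; 37:T/A; 39:G/T.
p = 13/39 = 0.333333.
d = −0.75 · ln(1 − (4/3)·0.333333) = −0.75 · ln(0.555556) = −0.75 · (-0.587786) = 0.4408.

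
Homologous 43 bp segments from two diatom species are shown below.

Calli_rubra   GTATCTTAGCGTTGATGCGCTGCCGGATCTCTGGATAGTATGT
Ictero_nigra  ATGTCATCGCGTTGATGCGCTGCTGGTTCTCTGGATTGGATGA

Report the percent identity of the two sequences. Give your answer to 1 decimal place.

Differing sites — 1:G/A; 3:A/G; 6:T/A; 8:A/C; 24:C/T; 27:A/T; 37:A/T; 39:T/G; 43:T/A.
34 of the 43 sites match, so the percent identity is 34/43 × 100 = 79.1%.

79.1%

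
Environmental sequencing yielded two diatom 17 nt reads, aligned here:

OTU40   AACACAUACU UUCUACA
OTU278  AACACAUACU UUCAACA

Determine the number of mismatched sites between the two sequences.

The sequences differ at position 14 (U/A).
That gives 1 mismatch out of 17 aligned sites, so the Hamming distance is 1.

1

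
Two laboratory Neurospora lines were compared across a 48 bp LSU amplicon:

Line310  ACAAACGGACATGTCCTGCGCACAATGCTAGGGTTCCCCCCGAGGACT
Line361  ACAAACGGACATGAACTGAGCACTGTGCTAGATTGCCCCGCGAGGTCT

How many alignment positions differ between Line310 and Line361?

Differing sites — 14:T/A; 15:C/A; 19:C/A; 24:A/T; 25:A/G; 32:G/A; 33:G/T; 35:T/G; 40:C/G; 46:A/T.
That gives 10 mismatches out of 48 aligned sites, so the Hamming distance is 10.

10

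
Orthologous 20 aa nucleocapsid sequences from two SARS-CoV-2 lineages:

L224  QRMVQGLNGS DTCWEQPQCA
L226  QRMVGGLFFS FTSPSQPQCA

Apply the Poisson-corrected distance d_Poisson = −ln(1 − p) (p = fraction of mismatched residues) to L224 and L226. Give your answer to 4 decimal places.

0.4308

The sequences differ at positions 5 (Q/G), 8 (N/F), 9 (G/F), 11 (D/F), 13 (C/S), 14 (W/P), 15 (E/S).
p = 7/20 = 0.350000.
d = −ln(1 − 0.350000) = −ln(0.650000) = 0.4308.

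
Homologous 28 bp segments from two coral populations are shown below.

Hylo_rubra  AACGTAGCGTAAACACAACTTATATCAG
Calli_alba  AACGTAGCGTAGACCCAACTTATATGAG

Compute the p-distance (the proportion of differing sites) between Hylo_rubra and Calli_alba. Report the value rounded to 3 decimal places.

0.107

Differing sites — 12:A/G; 15:A/C; 26:C/G.
There are 3 differences over 28 sites, so p = 3/28 = 0.107.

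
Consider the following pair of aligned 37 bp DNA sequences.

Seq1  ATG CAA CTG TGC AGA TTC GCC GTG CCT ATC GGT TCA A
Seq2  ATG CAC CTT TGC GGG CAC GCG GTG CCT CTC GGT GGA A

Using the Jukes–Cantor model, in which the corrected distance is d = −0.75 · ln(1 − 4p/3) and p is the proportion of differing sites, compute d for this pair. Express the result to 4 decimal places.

Differing sites — 6:A/C; 9:G/T; 13:A/G; 15:A/G; 16:T/C; 17:T/A; 21:C/G; 28:A/C; 34:T/G; 35:C/G.
p = 10/37 = 0.270270.
d = −0.75 · ln(1 − (4/3)·0.270270) = −0.75 · ln(0.639640) = −0.75 · (-0.446850) = 0.3351.

0.3351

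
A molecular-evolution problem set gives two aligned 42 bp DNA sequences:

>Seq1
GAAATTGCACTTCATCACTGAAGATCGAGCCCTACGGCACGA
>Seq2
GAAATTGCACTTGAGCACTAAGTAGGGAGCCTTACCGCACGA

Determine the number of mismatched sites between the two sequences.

The sequences differ at positions 13 (C/G), 15 (T/G), 20 (G/A), 22 (A/G), 23 (G/T), 25 (T/G), 26 (C/G), 32 (C/T), 36 (G/C).
That gives 9 mismatches out of 42 aligned sites, so the Hamming distance is 9.

9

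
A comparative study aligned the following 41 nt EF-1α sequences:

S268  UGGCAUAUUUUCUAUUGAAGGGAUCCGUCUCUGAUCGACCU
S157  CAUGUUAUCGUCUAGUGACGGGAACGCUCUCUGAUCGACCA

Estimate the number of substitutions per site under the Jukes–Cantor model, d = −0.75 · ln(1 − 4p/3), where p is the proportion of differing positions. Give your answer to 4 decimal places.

The sequences differ at positions 1 (U/C), 2 (G/A), 3 (G/U), 4 (C/G), 5 (A/U), 9 (U/C), 10 (U/G), 15 (U/G), 19 (A/C), 24 (U/A), 26 (C/G), 27 (G/C), 41 (U/A).
p = 13/41 = 0.317073.
d = −0.75 · ln(1 − (4/3)·0.317073) = −0.75 · ln(0.577236) = −0.75 · (-0.549504) = 0.4121.

0.4121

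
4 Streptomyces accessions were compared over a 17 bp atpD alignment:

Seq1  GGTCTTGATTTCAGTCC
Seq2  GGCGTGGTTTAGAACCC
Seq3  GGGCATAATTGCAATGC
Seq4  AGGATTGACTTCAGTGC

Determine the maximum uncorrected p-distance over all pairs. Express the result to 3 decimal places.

Pairwise Hamming distances:
  Seq1 vs Seq2: 8
  Seq1 vs Seq3: 6
  Seq1 vs Seq4: 5
  Seq2 vs Seq3: 10
  Seq2 vs Seq4: 11
  Seq3 vs Seq4: 7
The largest is 11 mismatches, between Seq2 and Seq4; p = 11/17 = 0.647.

0.647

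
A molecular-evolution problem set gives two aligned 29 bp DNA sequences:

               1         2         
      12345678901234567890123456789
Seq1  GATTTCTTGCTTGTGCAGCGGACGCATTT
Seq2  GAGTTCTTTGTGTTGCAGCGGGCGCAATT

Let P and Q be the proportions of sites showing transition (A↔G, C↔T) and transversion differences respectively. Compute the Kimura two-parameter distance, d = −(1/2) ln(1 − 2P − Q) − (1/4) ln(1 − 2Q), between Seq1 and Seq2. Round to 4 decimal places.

0.2949

Mismatches occur at site 3 (T/G, transversion), site 9 (G/T, transversion), site 10 (C/G, transversion), site 12 (T/G, transversion), site 13 (G/T, transversion), site 22 (A/G, transition), site 27 (T/A, transversion).
Of the 7 differences, 1 transition and 6 transversions over 29 sites: P = 1/29 = 0.034483, Q = 6/29 = 0.206897.
d = −0.5·ln(0.724137) − 0.25·ln(0.586206) = −0.5·(-0.322775) − 0.25·(-0.534084) = 0.2949.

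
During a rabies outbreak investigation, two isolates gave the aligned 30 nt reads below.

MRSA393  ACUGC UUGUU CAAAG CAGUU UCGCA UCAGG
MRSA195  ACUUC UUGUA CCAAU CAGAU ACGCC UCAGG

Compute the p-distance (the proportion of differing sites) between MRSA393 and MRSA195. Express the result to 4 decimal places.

Mismatches occur at site 4 (G→U), site 10 (U→A), site 12 (A→C), site 15 (G→U), site 19 (U→A), site 21 (U→A), site 25 (A→C).
There are 7 differences over 30 sites, so p = 7/30 = 0.2333.

0.2333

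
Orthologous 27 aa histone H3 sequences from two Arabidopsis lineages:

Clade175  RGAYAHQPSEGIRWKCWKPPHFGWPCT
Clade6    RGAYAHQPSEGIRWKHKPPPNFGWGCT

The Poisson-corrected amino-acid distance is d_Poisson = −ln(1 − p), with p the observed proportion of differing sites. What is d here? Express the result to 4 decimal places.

0.2048

Differing sites — 16:C/H; 17:W/K; 18:K/P; 21:H/N; 25:P/G.
p = 5/27 = 0.185185.
d = −ln(1 − 0.185185) = −ln(0.814815) = 0.2048.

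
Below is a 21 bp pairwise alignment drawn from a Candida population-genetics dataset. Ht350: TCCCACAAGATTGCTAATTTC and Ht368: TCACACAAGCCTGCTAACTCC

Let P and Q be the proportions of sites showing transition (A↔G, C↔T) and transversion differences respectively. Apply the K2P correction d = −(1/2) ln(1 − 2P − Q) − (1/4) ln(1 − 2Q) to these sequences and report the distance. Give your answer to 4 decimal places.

Differing sites — 3:C/A (Tv); 10:A/C (Tv); 11:T/C (Ti); 18:T/C (Ti); 20:T/C (Ti).
Of the 5 differences, 3 transitions and 2 transversions over 21 sites: P = 3/21 = 0.142857, Q = 2/21 = 0.095238.
d = −0.5·ln(0.619048) − 0.25·ln(0.809524) = −0.5·(-0.479572) − 0.25·(-0.211309) = 0.2926.

0.2926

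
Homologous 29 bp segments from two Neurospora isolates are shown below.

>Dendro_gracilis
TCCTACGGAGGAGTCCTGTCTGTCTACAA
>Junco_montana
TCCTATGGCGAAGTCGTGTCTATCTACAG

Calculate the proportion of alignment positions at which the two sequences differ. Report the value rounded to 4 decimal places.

0.2069

Mismatches occur at site 6 (C→T), site 9 (A→C), site 11 (G→A), site 16 (C→G), site 22 (G→A), site 29 (A→G).
There are 6 differences over 29 sites, so p = 6/29 = 0.2069.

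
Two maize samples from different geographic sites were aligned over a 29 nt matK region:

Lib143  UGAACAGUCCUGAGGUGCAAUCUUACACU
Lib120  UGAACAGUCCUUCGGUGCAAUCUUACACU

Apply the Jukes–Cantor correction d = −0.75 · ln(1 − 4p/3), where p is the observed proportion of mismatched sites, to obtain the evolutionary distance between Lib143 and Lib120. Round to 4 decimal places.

Mismatches occur at site 12 (G↔U), site 13 (A↔C).
p = 2/29 = 0.068966.
d = −0.75 · ln(1 − (4/3)·0.068966) = −0.75 · ln(0.908045) = −0.75 · (-0.096461) = 0.0723.

0.0723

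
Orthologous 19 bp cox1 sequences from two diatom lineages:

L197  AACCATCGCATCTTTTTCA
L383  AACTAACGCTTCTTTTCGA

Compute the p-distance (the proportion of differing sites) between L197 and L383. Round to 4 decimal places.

Mismatches occur at site 4 (C/T), site 6 (T/A), site 10 (A/T), site 17 (T/C), site 18 (C/G).
There are 5 differences over 19 sites, so p = 5/19 = 0.2632.

0.2632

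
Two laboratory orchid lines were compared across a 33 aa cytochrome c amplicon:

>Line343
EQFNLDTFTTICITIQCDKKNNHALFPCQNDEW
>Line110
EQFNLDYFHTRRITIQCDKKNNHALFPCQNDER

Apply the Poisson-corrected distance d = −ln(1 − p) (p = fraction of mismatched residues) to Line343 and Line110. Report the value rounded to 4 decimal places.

Mismatches occur at site 7 (T↔Y), site 9 (T↔H), site 11 (I↔R), site 12 (C↔R), site 33 (W↔R).
p = 5/33 = 0.151515.
d = −ln(1 − 0.151515) = −ln(0.848485) = 0.1643.

0.1643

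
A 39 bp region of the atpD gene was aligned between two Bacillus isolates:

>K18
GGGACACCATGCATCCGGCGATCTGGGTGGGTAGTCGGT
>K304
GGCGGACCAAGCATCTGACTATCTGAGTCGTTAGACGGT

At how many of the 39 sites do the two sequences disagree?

Mismatches occur at site 3 (G↔C), site 4 (A↔G), site 5 (C↔G), site 10 (T↔A), site 16 (C↔T), site 18 (G↔A), site 20 (G↔T), site 26 (G↔A), site 29 (G↔C), site 31 (G↔T), site 35 (T↔A).
That gives 11 mismatches out of 39 aligned sites, so the Hamming distance is 11.

11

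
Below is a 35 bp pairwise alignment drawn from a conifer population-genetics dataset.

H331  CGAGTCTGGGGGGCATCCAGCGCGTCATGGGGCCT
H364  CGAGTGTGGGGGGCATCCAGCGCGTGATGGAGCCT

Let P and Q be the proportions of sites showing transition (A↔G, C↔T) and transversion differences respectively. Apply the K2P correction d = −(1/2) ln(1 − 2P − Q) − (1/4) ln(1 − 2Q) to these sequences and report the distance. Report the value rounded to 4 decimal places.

Mismatches occur at site 6 (C→G, transversion), site 26 (C→G, transversion), site 31 (G→A, transition).
Of the 3 differences, 1 transition and 2 transversions over 35 sites: P = 1/35 = 0.028571, Q = 2/35 = 0.057143.
d = −0.5·ln(0.885715) − 0.25·ln(0.885714) = −0.5·(-0.121360) − 0.25·(-0.121361) = 0.0910.

0.0910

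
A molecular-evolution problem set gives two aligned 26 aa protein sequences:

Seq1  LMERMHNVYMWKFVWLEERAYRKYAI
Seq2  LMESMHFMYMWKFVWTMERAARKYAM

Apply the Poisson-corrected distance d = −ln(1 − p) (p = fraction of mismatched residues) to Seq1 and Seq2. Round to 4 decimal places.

0.3137

Mismatches occur at site 4 (R↔S), site 7 (N↔F), site 8 (V↔M), site 16 (L↔T), site 17 (E↔M), site 21 (Y↔A), site 26 (I↔M).
p = 7/26 = 0.269231.
d = −ln(1 − 0.269231) = −ln(0.730769) = 0.3137.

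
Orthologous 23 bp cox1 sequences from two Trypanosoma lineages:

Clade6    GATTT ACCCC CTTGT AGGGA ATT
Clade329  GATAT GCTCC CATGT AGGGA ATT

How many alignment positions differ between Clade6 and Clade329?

Mismatches occur at site 4 (T→A), site 6 (A→G), site 8 (C→T), site 12 (T→A).
That gives 4 mismatches out of 23 aligned sites, so the Hamming distance is 4.

4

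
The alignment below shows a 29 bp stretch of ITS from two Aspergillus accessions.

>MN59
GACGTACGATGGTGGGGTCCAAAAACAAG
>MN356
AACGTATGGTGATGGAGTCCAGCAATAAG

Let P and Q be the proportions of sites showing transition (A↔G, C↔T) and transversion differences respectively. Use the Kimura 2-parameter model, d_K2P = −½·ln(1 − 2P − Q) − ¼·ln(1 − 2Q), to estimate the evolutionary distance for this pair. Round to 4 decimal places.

0.3820

Mismatches occur at site 1 (G↔A, transition), site 7 (C↔T, transition), site 9 (A↔G, transition), site 12 (G↔A, transition), site 16 (G↔A, transition), site 22 (A↔G, transition), site 23 (A↔C, transversion), site 26 (C↔T, transition).
Of the 8 differences, 7 transitions and 1 transversion over 29 sites: P = 7/29 = 0.241379, Q = 1/29 = 0.034483.
d = −0.5·ln(0.482759) − 0.25·ln(0.931034) = −0.5·(-0.728238) − 0.25·(-0.071459) = 0.3820.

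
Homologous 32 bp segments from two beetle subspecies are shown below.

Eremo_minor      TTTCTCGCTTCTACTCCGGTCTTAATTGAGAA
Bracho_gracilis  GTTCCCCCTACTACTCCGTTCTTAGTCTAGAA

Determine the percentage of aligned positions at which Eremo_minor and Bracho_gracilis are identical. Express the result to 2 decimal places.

Mismatches occur at site 1 (T↔G), site 5 (T↔C), site 7 (G↔C), site 10 (T↔A), site 19 (G↔T), site 25 (A↔G), site 27 (T↔C), site 28 (G↔T).
24 of the 32 sites match, so the percent identity is 24/32 × 100 = 75.00%.

75.00%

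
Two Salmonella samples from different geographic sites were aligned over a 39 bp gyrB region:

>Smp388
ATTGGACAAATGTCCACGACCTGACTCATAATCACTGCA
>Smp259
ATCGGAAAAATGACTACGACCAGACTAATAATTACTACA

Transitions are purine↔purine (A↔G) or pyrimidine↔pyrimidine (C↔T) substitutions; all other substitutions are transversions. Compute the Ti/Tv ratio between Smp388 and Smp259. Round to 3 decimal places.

1.000

The sequences differ at positions 3 (T/C, transition), 7 (C/A, transversion), 13 (T/A, transversion), 15 (C/T, transition), 22 (T/A, transversion), 27 (C/A, transversion), 33 (C/T, transition), 37 (G/A, transition).
Of the 8 differences, 4 transitions and 4 transversions, so Ti/Tv = 4/4 = 1.000.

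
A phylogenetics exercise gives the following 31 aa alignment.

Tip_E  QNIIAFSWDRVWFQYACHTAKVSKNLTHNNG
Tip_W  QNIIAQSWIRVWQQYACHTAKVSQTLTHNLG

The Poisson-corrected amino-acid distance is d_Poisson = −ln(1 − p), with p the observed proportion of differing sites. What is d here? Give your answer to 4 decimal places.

0.2151

Mismatches occur at site 6 (F→Q), site 9 (D→I), site 13 (F→Q), site 24 (K→Q), site 25 (N→T), site 30 (N→L).
p = 6/31 = 0.193548.
d = −ln(1 − 0.193548) = −ln(0.806452) = 0.2151.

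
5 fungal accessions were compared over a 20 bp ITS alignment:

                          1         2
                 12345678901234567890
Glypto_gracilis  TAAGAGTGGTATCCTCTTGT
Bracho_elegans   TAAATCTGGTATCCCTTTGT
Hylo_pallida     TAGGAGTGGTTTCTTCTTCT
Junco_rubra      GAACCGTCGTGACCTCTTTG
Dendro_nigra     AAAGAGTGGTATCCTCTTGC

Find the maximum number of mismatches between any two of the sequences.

Pairwise Hamming distances:
  Glypto_gracilis vs Bracho_elegans: 5
  Glypto_gracilis vs Hylo_pallida: 4
  Glypto_gracilis vs Junco_rubra: 8
  Glypto_gracilis vs Dendro_nigra: 2
  Bracho_elegans vs Hylo_pallida: 9
  Bracho_elegans vs Junco_rubra: 11
  Bracho_elegans vs Dendro_nigra: 7
  Hylo_pallida vs Junco_rubra: 10
  Hylo_pallida vs Dendro_nigra: 6
  Junco_rubra vs Dendro_nigra: 8
The largest is 11, between Bracho_elegans and Junco_rubra.

11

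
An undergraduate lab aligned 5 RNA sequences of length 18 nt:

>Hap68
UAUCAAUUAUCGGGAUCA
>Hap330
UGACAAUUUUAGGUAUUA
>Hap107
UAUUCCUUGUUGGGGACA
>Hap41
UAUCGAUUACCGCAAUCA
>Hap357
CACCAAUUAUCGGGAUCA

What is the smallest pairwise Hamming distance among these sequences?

2

Pairwise Hamming distances:
  Hap68 vs Hap330: 6
  Hap68 vs Hap107: 7
  Hap68 vs Hap41: 4
  Hap68 vs Hap357: 2
  Hap330 vs Hap107: 11
  Hap330 vs Hap41: 9
  Hap330 vs Hap357: 7
  Hap107 vs Hap41: 10
  Hap107 vs Hap357: 9
  Hap41 vs Hap357: 6
The smallest is 2, between Hap68 and Hap357.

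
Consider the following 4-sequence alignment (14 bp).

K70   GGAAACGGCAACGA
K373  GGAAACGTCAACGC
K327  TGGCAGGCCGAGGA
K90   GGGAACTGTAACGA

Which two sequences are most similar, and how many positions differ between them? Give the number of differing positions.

2

Pairwise Hamming distances:
  K70 vs K373: 2
  K70 vs K327: 7
  K70 vs K90: 3
  K373 vs K327: 8
  K373 vs K90: 5
  K327 vs K90: 8
The smallest is 2, between K70 and K373.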